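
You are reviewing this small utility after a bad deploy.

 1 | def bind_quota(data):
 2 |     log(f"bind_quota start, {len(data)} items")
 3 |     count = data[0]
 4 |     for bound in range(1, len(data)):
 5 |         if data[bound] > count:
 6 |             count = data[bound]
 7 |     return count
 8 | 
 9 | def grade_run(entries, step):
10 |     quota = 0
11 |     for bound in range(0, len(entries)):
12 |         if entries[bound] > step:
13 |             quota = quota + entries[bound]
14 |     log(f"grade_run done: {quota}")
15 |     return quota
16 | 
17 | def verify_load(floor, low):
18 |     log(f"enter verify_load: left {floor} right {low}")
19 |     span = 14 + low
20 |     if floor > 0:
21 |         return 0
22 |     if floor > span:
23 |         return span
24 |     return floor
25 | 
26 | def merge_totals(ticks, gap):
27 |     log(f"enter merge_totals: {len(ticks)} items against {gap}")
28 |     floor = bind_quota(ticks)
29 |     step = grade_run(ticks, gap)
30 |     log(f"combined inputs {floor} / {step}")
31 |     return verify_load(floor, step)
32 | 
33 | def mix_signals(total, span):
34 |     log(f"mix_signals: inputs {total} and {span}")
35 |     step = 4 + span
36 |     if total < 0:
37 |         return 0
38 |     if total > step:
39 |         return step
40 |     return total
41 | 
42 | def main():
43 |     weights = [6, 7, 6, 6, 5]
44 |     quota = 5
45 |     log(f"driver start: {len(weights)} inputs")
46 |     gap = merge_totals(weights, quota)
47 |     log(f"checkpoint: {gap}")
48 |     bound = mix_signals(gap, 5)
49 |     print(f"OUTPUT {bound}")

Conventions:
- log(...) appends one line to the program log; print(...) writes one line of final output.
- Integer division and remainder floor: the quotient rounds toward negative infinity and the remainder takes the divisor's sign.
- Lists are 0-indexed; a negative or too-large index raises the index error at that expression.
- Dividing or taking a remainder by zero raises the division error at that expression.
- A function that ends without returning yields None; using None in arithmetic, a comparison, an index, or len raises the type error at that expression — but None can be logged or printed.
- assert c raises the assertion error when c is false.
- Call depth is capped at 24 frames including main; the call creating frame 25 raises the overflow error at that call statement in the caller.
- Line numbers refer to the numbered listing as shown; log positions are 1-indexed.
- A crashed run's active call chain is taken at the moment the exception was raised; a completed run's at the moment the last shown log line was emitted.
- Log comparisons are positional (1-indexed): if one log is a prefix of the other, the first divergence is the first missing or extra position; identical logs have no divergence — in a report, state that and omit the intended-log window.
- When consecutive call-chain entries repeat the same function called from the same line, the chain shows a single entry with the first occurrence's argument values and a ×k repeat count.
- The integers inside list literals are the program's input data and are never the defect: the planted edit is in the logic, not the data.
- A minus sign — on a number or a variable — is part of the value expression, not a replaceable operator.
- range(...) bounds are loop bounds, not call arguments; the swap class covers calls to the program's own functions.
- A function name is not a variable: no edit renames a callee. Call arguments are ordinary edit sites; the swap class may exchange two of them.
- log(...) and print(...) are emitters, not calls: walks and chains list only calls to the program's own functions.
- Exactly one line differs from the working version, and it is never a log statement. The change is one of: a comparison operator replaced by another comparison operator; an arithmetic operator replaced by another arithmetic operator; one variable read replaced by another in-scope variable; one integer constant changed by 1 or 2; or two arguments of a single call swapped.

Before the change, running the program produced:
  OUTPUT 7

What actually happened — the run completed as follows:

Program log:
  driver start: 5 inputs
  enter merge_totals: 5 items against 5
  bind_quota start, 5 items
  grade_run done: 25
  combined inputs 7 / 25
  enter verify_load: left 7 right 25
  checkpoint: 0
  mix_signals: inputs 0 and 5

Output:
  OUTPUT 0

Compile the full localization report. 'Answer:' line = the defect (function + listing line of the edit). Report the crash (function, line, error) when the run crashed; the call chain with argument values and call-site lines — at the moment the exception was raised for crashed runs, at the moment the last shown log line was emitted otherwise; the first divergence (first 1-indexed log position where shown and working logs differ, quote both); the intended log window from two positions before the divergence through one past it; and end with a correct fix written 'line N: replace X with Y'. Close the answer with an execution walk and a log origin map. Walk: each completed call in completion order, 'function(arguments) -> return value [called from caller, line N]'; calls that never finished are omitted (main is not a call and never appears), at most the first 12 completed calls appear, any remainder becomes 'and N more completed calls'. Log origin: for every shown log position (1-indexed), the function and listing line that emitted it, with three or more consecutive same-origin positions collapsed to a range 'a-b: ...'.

Answer: the defect is in verify_load at line 20.
The tell: At log position 7 the runs split — shown 'checkpoint: 0', but the working version logs 'checkpoint: 7'.
Call chain: main -> mix_signals(0, 5) (called at line 48).
First divergence: position 7 — shown 'checkpoint: 0', intended 'checkpoint: 7'.
Intended log window:
  5: combined inputs 7 / 25
  6: enter verify_load: left 7 right 25
  7: checkpoint: 7
  8: mix_signals: inputs 7 and 5
Execution walk:
  bind_quota([6, 7, 6, 6, 5]) -> 7  [called from merge_totals, line 28]
  grade_run([6, 7, 6, 6, 5], 5) -> 25  [called from merge_totals, line 29]
  verify_load(7, 25) -> 0  [called from merge_totals, line 31]
  merge_totals([6, 7, 6, 6, 5], 5) -> 0  [called from main, line 46]
  mix_signals(0, 5) -> 0  [called from main, line 48]
Log origins:
  1 — main, line 45
  2 — merge_totals, line 27
  3 — bind_quota, line 2
  4 — grade_run, line 14
  5 — merge_totals, line 30
  6 — verify_load, line 18
  7 — main, line 47
  8 — mix_signals, line 34
A correct fix: line 20: replace `>` with `<`.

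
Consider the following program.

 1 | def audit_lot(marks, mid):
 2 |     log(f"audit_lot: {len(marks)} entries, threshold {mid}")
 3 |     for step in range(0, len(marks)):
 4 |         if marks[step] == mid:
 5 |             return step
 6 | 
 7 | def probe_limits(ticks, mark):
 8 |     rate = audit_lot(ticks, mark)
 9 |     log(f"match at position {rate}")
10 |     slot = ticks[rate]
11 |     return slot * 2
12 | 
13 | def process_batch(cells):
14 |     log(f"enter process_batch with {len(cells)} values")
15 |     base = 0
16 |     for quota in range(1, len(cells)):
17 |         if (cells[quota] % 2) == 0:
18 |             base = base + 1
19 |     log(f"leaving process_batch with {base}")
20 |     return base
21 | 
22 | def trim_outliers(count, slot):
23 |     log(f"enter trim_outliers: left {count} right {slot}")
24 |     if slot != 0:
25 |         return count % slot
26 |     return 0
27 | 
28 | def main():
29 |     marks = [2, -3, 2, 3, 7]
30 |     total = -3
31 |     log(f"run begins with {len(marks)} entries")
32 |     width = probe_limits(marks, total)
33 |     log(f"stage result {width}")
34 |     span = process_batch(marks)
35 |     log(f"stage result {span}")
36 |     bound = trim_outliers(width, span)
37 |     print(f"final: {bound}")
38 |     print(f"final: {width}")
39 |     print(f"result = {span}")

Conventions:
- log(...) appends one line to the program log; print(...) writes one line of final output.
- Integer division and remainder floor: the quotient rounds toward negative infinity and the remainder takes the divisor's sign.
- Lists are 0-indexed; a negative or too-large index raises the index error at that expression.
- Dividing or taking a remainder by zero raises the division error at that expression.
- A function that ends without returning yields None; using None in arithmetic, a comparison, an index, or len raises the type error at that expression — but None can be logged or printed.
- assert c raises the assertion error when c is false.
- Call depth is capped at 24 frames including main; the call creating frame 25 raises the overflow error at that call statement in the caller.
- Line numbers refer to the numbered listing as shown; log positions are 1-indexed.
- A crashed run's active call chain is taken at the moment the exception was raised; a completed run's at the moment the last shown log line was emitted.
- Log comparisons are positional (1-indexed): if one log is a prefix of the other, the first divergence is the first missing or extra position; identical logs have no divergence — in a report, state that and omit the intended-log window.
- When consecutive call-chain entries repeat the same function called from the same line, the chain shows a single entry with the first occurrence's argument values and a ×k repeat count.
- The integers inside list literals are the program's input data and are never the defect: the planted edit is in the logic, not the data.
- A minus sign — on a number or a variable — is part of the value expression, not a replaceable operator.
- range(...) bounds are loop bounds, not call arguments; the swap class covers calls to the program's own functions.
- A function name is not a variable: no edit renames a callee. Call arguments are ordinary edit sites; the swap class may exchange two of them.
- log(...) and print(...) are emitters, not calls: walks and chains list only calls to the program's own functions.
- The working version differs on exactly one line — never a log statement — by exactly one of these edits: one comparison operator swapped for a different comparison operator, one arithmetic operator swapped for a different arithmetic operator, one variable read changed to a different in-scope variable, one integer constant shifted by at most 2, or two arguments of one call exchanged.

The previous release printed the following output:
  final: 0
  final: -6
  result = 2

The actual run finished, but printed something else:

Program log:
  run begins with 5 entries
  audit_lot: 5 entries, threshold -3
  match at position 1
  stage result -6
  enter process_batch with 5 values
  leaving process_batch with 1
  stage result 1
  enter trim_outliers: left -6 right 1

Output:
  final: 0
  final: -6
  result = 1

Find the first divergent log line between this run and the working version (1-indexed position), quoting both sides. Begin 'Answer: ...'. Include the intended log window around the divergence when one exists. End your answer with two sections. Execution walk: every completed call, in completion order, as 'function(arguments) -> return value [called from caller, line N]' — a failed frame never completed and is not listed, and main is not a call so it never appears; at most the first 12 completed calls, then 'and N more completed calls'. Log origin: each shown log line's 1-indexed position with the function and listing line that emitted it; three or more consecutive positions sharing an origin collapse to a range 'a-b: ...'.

Answer: at position 6 the run shows 'leaving process_batch with 1' where the working version logs 'leaving process_batch with 2'.
Intended log window:
  4: stage result -6
  5: enter process_batch with 5 values
  6: leaving process_batch with 2
  7: stage result 2
Execution walk:
  audit_lot([2, -3, 2, 3, 7], -3) -> 1  [called from probe_limits, line 8]
  probe_limits([2, -3, 2, 3, 7], -3) -> -6  [called from main, line 32]
  process_batch([2, -3, 2, 3, 7]) -> 1  [called from main, line 34]
  trim_outliers(-6, 1) -> 0  [called from main, line 36]
Log line origins:
  1 — main, line 31
  2 — audit_lot, line 2
  3 — probe_limits, line 9
  4 — main, line 33
  5 — process_batch, line 14
  6 — process_batch, line 19
  7 — main, line 35
  8 — trim_outliers, line 23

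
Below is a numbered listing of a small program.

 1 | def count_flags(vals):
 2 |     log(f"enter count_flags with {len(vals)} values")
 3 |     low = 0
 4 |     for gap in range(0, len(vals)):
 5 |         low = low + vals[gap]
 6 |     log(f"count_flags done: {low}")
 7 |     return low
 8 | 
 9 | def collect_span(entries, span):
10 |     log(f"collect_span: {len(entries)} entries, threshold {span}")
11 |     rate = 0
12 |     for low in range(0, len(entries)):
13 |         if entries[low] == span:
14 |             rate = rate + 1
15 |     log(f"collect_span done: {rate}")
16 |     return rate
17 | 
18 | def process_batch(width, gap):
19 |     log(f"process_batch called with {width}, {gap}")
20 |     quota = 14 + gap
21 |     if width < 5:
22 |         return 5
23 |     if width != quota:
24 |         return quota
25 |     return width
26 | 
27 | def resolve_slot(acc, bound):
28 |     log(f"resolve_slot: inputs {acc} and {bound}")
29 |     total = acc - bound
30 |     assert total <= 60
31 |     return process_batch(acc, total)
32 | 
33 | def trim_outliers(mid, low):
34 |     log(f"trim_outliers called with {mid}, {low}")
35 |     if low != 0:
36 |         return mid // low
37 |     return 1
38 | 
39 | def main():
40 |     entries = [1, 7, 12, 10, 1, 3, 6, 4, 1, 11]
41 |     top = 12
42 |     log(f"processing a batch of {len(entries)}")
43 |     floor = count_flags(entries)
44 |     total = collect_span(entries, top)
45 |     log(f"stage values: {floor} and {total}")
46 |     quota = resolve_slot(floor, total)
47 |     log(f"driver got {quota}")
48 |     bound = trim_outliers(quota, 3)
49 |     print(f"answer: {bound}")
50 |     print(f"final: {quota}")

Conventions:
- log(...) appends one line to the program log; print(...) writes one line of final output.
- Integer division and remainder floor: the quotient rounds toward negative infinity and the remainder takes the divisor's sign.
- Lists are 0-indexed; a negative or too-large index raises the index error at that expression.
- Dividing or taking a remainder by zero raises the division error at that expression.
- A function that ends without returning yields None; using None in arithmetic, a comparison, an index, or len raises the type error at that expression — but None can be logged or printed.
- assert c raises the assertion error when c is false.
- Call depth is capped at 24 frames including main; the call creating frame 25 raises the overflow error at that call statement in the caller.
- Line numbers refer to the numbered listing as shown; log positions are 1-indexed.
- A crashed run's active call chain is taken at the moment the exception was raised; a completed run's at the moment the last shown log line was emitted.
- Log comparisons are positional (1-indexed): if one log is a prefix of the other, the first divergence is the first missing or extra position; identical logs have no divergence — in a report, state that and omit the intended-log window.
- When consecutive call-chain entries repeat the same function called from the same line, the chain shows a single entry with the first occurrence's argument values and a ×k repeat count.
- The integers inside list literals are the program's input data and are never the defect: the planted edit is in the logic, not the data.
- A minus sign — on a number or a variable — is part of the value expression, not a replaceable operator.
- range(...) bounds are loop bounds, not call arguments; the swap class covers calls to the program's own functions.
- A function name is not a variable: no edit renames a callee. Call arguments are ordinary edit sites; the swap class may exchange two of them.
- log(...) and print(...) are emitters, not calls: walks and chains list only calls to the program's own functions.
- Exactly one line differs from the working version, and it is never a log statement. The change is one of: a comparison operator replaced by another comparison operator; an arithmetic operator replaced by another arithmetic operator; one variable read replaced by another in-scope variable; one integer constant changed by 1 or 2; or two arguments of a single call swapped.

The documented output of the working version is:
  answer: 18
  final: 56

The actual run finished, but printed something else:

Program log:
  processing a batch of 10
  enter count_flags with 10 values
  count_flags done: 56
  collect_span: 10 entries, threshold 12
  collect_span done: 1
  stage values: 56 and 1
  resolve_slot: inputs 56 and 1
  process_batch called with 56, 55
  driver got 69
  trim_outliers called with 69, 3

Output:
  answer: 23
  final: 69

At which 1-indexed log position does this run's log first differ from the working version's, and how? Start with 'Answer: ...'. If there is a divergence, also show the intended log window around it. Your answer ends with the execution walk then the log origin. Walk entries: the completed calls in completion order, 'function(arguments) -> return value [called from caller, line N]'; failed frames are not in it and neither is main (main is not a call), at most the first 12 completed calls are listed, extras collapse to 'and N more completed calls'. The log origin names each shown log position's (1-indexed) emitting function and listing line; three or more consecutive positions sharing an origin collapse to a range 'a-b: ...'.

Answer: position 9 — the shown line 'driver got 69' should read 'driver got 56'.
Intended log window:
  7: resolve_slot: inputs 56 and 1
  8: process_batch called with 56, 55
  9: driver got 56
  10: trim_outliers called with 56, 3
Execution walk:
  count_flags([1, 7, 12, 10, 1, 3, 6, 4, 1, 11]) -> 56  [called from main, line 43]
  collect_span([1, 7, 12, 10, 1, 3, 6, 4, 1, 11], 12) -> 1  [called from main, line 44]
  process_batch(56, 55) -> 69  [called from resolve_slot, line 31]
  resolve_slot(56, 1) -> 69  [called from main, line 46]
  trim_outliers(69, 3) -> 23  [called from main, line 48]
Origin of each log line:
  1: logged in main at line 42
  2: logged in count_flags at line 2
  3: logged in count_flags at line 6
  4: logged in collect_span at line 10
  5: logged in collect_span at line 15
  6: logged in main at line 45
  7: logged in resolve_slot at line 28
  8: logged in process_batch at line 19
  9: logged in main at line 47
  10: logged in trim_outliers at line 34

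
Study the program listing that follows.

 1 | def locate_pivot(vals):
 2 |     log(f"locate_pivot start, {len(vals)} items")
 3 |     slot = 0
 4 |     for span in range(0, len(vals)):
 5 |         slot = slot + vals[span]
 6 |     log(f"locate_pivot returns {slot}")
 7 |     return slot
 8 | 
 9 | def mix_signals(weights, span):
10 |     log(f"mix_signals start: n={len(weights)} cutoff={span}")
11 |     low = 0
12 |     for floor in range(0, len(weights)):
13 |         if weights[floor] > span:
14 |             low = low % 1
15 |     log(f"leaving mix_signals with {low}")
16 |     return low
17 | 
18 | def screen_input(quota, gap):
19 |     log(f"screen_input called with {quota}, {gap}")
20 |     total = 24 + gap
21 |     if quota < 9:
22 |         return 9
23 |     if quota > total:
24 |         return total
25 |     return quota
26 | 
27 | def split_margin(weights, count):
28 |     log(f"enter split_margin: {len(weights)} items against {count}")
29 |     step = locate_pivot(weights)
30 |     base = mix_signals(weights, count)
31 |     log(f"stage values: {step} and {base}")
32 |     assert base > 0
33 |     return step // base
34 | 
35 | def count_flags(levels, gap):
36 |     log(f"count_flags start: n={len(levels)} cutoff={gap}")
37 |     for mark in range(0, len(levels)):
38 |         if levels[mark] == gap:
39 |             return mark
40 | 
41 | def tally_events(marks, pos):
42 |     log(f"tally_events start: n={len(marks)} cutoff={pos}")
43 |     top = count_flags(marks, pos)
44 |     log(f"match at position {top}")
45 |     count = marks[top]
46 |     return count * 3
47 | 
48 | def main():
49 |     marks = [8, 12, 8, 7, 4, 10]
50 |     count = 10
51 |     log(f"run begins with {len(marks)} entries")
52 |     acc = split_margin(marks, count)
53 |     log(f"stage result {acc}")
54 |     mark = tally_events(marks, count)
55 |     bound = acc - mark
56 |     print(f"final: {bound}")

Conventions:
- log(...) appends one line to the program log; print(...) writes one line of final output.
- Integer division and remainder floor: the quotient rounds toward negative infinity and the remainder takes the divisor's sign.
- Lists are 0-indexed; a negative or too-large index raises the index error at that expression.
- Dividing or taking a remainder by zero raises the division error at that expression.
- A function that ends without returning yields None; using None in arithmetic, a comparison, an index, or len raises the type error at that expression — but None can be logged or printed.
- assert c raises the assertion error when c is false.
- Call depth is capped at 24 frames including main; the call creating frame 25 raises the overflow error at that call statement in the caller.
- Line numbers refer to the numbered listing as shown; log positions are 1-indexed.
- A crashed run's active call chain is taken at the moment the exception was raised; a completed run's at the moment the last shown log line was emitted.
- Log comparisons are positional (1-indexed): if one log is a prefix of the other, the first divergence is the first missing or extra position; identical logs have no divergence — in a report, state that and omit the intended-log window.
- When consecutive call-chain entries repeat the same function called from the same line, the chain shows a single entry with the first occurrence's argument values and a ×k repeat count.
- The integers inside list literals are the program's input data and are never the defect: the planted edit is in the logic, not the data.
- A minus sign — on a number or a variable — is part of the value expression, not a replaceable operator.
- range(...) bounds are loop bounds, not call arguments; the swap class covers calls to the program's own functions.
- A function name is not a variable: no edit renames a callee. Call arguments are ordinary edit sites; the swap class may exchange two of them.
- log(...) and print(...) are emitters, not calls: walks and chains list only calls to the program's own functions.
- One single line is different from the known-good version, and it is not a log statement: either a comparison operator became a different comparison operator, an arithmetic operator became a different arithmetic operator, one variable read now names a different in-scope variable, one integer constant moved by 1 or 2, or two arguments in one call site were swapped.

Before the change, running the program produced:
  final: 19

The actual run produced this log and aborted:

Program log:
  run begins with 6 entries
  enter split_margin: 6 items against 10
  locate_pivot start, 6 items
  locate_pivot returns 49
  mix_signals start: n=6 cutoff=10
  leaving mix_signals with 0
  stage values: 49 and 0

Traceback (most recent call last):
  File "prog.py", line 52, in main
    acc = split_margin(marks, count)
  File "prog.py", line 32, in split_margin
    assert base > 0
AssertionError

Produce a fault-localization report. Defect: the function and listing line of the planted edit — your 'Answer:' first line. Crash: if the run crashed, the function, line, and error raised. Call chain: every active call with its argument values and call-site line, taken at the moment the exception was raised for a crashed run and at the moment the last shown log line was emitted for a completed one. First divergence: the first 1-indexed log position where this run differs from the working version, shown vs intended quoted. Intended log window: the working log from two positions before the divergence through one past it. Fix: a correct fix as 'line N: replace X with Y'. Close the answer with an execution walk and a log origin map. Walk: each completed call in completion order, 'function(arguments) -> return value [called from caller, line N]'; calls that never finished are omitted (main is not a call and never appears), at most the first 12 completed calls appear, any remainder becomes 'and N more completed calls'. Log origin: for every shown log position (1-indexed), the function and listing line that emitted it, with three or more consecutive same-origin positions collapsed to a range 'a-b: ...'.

Answer: the defect is in mix_signals at line 14.
Key observation: Position 6 is the first bad log line: 'leaving mix_signals with 0' should read 'leaving mix_signals with 1'.
Crash: split_margin, line 32, AssertionError.
Call chain: main -> split_margin([8, 12, 8, 7, 4, 10], 10) (called at line 52).
First divergence: position 6 — the shown line 'leaving mix_signals with 0' should read 'leaving mix_signals with 1'.
Intended log window:
  4: locate_pivot returns 49
  5: mix_signals start: n=6 cutoff=10
  6: leaving mix_signals with 1
  7: stage values: 49 and 1
Execution walk:
  locate_pivot([8, 12, 8, 7, 4, 10]) -> 49  [called from split_margin, line 29]
  mix_signals([8, 12, 8, 7, 4, 10], 10) -> 0  [called from split_margin, line 30]
Log origin:
  1: from main, line 51
  2: from split_margin, line 28
  3: from locate_pivot, line 2
  4: from locate_pivot, line 6
  5: from mix_signals, line 10
  6: from mix_signals, line 15
  7: from split_margin, line 31
A correct fix: line 14: replace `%` with `+`.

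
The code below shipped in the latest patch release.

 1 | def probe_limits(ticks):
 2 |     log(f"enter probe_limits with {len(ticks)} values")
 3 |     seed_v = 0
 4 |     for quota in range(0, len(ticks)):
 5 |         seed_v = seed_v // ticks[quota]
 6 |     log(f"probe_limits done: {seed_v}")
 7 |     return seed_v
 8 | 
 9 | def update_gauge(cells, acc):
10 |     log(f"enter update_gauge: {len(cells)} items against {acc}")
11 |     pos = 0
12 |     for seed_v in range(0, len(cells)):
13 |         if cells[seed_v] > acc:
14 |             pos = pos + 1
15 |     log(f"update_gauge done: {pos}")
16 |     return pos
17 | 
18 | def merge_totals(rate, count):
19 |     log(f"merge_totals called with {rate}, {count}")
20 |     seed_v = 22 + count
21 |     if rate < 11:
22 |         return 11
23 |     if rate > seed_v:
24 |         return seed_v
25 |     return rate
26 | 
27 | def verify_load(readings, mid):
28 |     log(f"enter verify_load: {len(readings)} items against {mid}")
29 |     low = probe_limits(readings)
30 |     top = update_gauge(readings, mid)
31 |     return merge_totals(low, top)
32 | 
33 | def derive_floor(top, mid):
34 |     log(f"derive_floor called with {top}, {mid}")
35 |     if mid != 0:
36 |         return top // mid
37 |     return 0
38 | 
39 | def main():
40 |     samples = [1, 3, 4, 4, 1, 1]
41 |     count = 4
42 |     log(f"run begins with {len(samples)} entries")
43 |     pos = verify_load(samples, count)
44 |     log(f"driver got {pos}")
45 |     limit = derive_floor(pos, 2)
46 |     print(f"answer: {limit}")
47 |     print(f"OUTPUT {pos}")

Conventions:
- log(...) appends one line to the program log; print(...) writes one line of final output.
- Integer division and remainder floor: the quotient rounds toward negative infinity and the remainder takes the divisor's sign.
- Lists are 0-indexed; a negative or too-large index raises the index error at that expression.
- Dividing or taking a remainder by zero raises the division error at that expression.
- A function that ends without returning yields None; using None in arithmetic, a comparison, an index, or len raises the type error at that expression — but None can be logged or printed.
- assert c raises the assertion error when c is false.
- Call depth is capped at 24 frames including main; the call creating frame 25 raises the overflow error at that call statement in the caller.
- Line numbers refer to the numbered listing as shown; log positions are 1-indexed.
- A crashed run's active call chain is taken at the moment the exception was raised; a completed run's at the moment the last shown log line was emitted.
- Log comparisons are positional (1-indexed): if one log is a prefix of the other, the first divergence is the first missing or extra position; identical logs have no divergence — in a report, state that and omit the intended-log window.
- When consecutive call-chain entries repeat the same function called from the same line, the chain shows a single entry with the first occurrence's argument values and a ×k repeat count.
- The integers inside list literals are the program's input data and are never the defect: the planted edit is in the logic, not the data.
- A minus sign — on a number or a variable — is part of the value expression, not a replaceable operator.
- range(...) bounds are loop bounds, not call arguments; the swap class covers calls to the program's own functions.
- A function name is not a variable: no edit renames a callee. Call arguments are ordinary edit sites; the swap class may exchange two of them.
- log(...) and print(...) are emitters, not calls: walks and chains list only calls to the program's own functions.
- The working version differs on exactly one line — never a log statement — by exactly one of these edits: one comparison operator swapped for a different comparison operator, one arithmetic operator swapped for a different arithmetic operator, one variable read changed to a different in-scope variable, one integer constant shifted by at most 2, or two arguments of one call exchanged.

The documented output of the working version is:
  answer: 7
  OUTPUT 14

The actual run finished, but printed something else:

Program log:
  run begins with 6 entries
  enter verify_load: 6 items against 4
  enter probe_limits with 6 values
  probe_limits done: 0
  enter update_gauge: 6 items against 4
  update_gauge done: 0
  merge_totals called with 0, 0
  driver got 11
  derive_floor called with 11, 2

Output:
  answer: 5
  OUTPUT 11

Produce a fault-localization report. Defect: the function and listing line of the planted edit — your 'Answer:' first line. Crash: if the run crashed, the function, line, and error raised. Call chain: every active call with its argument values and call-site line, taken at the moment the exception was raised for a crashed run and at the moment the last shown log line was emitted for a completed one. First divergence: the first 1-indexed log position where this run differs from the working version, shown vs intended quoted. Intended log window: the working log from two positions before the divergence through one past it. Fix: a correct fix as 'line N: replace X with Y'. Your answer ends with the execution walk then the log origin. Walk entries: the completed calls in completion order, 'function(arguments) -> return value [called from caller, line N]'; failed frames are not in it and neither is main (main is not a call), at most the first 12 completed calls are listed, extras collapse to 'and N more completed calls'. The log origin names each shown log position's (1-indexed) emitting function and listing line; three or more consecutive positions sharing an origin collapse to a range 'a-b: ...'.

Answer: the defect is in probe_limits at line 5.
The tell: At log position 4 the runs split — shown 'probe_limits done: 0', but the working version logs 'probe_limits done: 14'.
Call chain: main -> derive_floor(11, 2) (called at line 45).
First divergence: position 4 — shown 'probe_limits done: 0', intended 'probe_limits done: 14'.
Intended log window:
  2: enter verify_load: 6 items against 4
  3: enter probe_limits with 6 values
  4: probe_limits done: 14
  5: enter update_gauge: 6 items against 4
Execution walk:
  probe_limits([1, 3, 4, 4, 1, 1]) -> 0  [called from verify_load, line 29]
  update_gauge([1, 3, 4, 4, 1, 1], 4) -> 0  [called from verify_load, line 30]
  merge_totals(0, 0) -> 11  [called from verify_load, line 31]
  verify_load([1, 3, 4, 4, 1, 1], 4) -> 11  [called from main, line 43]
  derive_floor(11, 2) -> 5  [called from main, line 45]
Log origins:
  1 — main, line 42
  2 — verify_load, line 28
  3 — probe_limits, line 2
  4 — probe_limits, line 6
  5 — update_gauge, line 10
  6 — update_gauge, line 15
  7 — merge_totals, line 19
  8 — main, line 44
  9 — derive_floor, line 34
A correct fix: line 5: replace `//` with `+`.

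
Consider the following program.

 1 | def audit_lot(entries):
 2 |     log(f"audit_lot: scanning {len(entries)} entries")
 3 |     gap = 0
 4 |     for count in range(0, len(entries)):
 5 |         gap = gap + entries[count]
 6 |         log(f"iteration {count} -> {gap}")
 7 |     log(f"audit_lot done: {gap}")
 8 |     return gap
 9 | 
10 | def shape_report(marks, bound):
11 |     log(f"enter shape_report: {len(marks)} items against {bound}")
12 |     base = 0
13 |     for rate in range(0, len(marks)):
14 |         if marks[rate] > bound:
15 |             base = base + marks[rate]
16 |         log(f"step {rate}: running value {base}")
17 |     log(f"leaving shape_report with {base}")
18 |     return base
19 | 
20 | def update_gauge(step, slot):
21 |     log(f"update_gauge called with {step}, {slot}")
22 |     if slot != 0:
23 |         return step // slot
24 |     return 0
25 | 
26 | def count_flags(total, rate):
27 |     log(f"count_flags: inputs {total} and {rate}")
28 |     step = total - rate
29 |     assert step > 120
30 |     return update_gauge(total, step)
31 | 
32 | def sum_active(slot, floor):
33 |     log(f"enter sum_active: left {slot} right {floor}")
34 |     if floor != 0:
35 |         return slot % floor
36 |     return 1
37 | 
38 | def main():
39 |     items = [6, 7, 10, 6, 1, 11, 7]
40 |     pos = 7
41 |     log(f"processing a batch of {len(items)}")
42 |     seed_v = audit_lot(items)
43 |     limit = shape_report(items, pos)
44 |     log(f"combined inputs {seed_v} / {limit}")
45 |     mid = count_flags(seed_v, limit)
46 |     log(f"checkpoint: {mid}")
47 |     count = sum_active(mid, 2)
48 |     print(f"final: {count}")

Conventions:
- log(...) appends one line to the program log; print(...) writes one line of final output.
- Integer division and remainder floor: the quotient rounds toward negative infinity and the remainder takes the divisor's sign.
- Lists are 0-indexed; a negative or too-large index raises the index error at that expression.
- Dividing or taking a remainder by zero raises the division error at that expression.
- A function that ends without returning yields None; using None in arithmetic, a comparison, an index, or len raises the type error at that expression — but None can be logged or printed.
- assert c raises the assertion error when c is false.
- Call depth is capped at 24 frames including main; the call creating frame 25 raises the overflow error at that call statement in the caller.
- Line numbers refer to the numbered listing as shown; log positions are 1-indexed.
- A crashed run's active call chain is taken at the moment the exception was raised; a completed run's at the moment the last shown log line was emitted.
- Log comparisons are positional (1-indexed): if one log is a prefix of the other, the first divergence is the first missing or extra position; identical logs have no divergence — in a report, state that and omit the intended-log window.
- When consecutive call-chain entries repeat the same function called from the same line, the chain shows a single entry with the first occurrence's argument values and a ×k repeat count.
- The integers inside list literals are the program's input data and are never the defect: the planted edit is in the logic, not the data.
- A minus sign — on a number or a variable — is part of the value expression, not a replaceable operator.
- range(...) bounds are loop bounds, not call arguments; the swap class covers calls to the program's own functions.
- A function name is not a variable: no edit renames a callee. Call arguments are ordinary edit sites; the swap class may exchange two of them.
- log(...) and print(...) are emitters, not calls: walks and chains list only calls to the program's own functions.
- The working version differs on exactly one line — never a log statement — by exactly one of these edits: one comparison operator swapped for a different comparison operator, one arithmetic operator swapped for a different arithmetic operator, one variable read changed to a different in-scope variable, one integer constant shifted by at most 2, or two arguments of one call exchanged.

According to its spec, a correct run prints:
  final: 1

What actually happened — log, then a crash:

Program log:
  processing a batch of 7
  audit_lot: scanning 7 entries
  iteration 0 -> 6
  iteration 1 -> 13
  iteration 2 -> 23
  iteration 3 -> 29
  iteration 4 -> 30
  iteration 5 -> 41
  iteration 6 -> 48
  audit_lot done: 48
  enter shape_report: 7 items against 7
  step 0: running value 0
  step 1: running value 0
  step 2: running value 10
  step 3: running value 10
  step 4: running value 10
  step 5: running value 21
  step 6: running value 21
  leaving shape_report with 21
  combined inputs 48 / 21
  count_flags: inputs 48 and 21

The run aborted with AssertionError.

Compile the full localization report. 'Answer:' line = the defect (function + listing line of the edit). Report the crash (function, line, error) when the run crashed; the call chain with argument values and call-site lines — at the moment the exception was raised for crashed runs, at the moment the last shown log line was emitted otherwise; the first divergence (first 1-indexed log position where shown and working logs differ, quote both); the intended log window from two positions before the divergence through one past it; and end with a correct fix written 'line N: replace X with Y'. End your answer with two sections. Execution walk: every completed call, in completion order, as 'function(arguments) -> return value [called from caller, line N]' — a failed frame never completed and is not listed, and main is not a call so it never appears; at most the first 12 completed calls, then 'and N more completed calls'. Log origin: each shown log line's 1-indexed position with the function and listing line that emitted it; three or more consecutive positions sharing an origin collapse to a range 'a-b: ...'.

Answer: the defect is in count_flags at line 29.
Core observation: A complete run would log 'update_gauge called with 48, 27' next, but this one stopped at 21 lines.
Crash: count_flags, line 29, AssertionError.
Call chain: main -> count_flags(48, 21) (called at line 45).
First divergence: position 22 (shown log ended at 21 lines; the working version continues: 'update_gauge called with 48, 27').
Intended log window:
  20: combined inputs 48 / 21
  21: count_flags: inputs 48 and 21
  22: update_gauge called with 48, 27
  23: checkpoint: 1
Execution walk:
  audit_lot([6, 7, 10, 6, 1, 11, 7]) -> 48  [called from main, line 42]
  shape_report([6, 7, 10, 6, 1, 11, 7], 7) -> 21  [called from main, line 43]
Origin of each log line:
  1: from main, line 41
  2: from audit_lot, line 2
  3-9: from audit_lot, line 6
  10: from audit_lot, line 7
  11: from shape_report, line 11
  12-18: from shape_report, line 16
  19: from shape_report, line 17
  20: from main, line 44
  21: from count_flags, line 27
A correct fix: line 29: replace `>` with `<=`.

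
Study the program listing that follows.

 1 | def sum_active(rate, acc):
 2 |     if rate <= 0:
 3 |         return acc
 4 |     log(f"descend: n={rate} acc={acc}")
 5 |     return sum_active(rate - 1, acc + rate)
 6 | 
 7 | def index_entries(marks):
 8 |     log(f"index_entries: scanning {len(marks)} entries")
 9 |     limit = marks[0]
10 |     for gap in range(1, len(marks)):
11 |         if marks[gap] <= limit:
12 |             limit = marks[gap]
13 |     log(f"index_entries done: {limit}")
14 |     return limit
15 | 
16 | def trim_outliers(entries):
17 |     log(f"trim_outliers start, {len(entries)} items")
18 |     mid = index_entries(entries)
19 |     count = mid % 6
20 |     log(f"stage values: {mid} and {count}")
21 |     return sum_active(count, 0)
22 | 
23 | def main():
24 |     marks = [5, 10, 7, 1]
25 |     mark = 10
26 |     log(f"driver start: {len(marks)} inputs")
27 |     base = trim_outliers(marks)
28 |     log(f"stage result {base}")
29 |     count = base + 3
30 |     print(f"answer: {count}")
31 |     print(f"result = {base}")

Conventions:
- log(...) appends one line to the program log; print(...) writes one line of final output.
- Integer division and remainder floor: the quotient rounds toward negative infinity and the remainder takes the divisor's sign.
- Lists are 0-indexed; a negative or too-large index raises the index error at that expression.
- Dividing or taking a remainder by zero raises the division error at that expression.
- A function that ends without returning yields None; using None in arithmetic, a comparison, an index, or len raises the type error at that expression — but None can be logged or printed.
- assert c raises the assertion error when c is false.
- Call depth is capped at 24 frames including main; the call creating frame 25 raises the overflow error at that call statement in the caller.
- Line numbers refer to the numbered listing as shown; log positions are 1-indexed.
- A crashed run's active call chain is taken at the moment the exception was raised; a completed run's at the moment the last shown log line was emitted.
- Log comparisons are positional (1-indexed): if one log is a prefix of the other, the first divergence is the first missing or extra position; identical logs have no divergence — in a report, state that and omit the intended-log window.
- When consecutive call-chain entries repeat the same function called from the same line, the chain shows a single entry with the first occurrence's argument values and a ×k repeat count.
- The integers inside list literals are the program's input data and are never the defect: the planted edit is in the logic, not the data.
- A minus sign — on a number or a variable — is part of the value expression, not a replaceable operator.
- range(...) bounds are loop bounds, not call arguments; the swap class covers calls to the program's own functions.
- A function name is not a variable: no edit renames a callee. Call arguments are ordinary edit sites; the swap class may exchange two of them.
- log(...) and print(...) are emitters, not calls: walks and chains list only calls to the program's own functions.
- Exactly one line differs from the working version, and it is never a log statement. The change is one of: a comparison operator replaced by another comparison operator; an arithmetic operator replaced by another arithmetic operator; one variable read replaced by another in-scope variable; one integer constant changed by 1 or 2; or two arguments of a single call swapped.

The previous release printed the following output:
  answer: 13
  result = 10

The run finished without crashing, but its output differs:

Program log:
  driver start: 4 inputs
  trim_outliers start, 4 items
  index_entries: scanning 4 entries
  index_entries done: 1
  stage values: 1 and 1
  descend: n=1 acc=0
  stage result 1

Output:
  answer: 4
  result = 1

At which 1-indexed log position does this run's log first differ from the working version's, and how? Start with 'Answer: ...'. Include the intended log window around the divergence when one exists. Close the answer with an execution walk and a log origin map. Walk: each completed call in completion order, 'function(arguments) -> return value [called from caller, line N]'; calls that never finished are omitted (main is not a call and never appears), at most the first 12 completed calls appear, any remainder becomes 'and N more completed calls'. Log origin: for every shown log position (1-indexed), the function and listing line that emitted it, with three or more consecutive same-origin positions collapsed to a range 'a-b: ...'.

Answer: at position 4 the run shows 'index_entries done: 1' where the working version logs 'index_entries done: 10'.
Intended log window:
  2: trim_outliers start, 4 items
  3: index_entries: scanning 4 entries
  4: index_entries done: 10
  5: stage values: 10 and 4
Execution walk:
  index_entries([5, 10, 7, 1]) -> 1  [called from trim_outliers, line 18]
  sum_active(0, 1) -> 1  [called from sum_active, line 5]
  sum_active(1, 0) -> 1  [called from trim_outliers, line 21]
  trim_outliers([5, 10, 7, 1]) -> 1  [called from main, line 27]
Log origins:
  1: from main, line 26
  2: from trim_outliers, line 17
  3: from index_entries, line 8
  4: from index_entries, line 13
  5: from trim_outliers, line 20
  6: from sum_active, line 4
  7: from main, line 28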